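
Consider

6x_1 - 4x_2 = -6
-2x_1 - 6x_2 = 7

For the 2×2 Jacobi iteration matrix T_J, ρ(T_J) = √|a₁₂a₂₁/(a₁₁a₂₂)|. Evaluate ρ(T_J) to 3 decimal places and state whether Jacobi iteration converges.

a₁₂a₂₁/(a₁₁a₂₂) = (-4)·(-2) / ((6)·(-6)) = -0.222222
ρ = √|-0.222222| = √0.222222 = 0.471
ρ < 1, so Jacobi converges

0.471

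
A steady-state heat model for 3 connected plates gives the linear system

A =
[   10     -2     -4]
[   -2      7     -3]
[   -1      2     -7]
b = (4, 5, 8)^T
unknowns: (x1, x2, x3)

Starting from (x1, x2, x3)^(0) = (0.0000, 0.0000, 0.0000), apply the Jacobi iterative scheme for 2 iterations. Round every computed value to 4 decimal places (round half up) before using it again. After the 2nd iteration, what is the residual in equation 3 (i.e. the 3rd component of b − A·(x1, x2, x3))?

Iteration 1:
  x1 = (4 - (-2)·0.0000 - (-4)·0.0000) / (10) = 0.4000
  x2 = (5 - (-2)·0.0000 - (-3)·0.0000) / (7) = 0.7143
  x3 = (8 - (-1)·0.0000 - (2)·0.0000) / (-7) = -1.1429
Iteration 2:
  x1 = (4 - (-2)·0.7143 - (-4)·-1.1429) / (10) = 0.0857
  x2 = (5 - (-2)·0.4000 - (-3)·-1.1429) / (7) = 0.3388
  x3 = (8 - (-1)·0.4000 - (2)·0.7143) / (-7) = -0.9959
Residual b − A·x = (-0.1630, -0.1879, 0.4368)

0.4368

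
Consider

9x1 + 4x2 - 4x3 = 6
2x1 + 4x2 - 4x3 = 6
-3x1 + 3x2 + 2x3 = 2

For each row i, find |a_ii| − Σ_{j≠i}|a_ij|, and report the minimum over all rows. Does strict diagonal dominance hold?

-4

row 1: |9| − (4+4) = 1
row 2: |4| − (2+4) = -2
row 3: |2| − (3+3) = -4
minimum over rows = -4 → not strictly diagonally dominant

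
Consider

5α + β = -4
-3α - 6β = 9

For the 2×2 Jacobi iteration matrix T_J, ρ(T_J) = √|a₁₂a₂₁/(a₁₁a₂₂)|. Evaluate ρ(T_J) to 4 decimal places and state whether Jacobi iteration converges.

a₁₂a₂₁/(a₁₁a₂₂) = (1)·(-3) / ((5)·(-6)) = 0.100000
ρ = √|0.100000| = √0.100000 = 0.3162
ρ < 1, so Jacobi converges

0.3162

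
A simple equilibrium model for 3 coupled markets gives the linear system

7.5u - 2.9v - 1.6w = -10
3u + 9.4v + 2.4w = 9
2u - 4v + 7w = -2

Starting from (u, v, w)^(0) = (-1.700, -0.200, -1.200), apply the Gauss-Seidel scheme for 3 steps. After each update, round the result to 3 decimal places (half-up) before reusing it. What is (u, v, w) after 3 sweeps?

(-0.981, 1.204, 0.683)

Iteration 1:
  u = (-10 - (-2.9)·-0.200 - (-1.6)·-1.200) / (7.5) = -1.667
  v = (9 - (3)·-1.667 - (2.4)·-1.200) / (9.4) = 1.796
  w = (-2 - (2)·-1.667 - (-4)·1.796) / (7) = 1.217
Iteration 2:
  u = (-10 - (-2.9)·1.796 - (-1.6)·1.217) / (7.5) = -0.379
  v = (9 - (3)·-0.379 - (2.4)·1.217) / (9.4) = 0.768
  w = (-2 - (2)·-0.379 - (-4)·0.768) / (7) = 0.261
Iteration 3:
  u = (-10 - (-2.9)·0.768 - (-1.6)·0.261) / (7.5) = -0.981
  v = (9 - (3)·-0.981 - (2.4)·0.261) / (9.4) = 1.204
  w = (-2 - (2)·-0.981 - (-4)·1.204) / (7) = 0.683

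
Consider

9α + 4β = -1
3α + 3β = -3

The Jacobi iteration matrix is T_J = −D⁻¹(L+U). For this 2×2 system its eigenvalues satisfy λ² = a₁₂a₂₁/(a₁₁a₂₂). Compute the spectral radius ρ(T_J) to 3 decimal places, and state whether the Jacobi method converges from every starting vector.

a₁₂a₂₁/(a₁₁a₂₂) = (4)·(3) / ((9)·(3)) = 0.444444
ρ = √|0.444444| = √0.444444 = 0.667
ρ < 1, so Jacobi converges

0.667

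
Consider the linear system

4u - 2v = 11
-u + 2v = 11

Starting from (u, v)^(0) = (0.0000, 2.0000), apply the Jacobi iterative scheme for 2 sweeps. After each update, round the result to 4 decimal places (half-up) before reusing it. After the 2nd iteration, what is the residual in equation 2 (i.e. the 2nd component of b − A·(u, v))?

Iteration 1:
  u = (11 - (-2)·2.0000) / (4) = 3.7500
  v = (11 - (-1)·0.0000) / (2) = 5.5000
Iteration 2:
  u = (11 - (-2)·5.5000) / (4) = 5.5000
  v = (11 - (-1)·3.7500) / (2) = 7.3750
Residual b − A·x = (3.7500, 1.7500)

1.7500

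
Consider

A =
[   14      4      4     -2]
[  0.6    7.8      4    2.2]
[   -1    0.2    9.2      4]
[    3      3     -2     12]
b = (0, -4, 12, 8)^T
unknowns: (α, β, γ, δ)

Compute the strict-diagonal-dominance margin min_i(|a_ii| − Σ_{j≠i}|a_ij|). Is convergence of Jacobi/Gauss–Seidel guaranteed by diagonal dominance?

1

row 1: |14| − (4+4+2) = 4
row 2: |7.8| − (0.6+4+2.2) = 1
row 3: |9.2| − (1+0.2+4) = 4
row 4: |12| − (3+3+2) = 4
minimum over rows = 1 → strictly diagonally dominant (convergence guaranteed)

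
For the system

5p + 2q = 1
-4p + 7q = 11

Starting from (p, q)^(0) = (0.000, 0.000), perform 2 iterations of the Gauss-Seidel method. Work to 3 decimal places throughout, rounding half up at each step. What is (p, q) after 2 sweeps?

(-0.474, 1.301)

Iteration 1:
  p = (1 - (2)·0.000) / (5) = 0.200
  q = (11 - (-4)·0.200) / (7) = 1.686
Iteration 2:
  p = (1 - (2)·1.686) / (5) = -0.474
  q = (11 - (-4)·-0.474) / (7) = 1.301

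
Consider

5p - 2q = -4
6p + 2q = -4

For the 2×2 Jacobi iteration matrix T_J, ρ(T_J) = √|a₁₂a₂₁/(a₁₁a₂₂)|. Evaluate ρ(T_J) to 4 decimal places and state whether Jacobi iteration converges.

a₁₂a₂₁/(a₁₁a₂₂) = (-2)·(6) / ((5)·(2)) = -1.200000
ρ = √|-1.200000| = √1.200000 = 1.0954
ρ > 1, so Jacobi diverges

1.0954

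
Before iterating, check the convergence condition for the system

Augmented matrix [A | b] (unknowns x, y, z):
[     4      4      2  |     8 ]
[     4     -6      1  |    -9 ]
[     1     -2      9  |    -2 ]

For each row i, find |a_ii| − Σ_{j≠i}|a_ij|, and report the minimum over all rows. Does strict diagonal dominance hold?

-2

row 1: |4| − (4+2) = -2
row 2: |-6| − (4+1) = 1
row 3: |9| − (1+2) = 6
minimum over rows = -2 → not strictly diagonally dominant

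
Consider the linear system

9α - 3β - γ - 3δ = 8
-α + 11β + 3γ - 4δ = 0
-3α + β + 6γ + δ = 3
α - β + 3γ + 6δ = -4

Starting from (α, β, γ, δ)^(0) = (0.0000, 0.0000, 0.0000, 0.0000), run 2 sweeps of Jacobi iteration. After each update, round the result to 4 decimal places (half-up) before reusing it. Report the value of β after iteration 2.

Iteration 1:
  α = (8 - (-3)·0.0000 - (-1)·0.0000 - (-3)·0.0000) / (9) = 0.8889
  β = (0 - (-1)·0.0000 - (3)·0.0000 - (-4)·0.0000) / (11) = 0.0000
  γ = (3 - (-3)·0.0000 - (1)·0.0000 - (1)·0.0000) / (6) = 0.5000
  δ = (-4 - (1)·0.0000 - (-1)·0.0000 - (3)·0.0000) / (6) = -0.6667
Iteration 2:
  α = (8 - (-3)·0.0000 - (-1)·0.5000 - (-3)·-0.6667) / (9) = 0.7222
  β = (0 - (-1)·0.8889 - (3)·0.5000 - (-4)·-0.6667) / (11) = -0.2980
  γ = (3 - (-3)·0.8889 - (1)·0.0000 - (1)·-0.6667) / (6) = 1.0556
  δ = (-4 - (1)·0.8889 - (-1)·0.0000 - (3)·0.5000) / (6) = -1.0648

-0.2980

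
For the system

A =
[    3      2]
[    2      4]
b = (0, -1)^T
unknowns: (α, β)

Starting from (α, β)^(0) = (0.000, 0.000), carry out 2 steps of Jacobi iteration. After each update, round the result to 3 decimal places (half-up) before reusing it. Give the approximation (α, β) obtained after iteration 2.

(0.167, -0.250)

Iteration 1:
  α = (0 - (2)·0.000) / (3) = 0.000
  β = (-1 - (2)·0.000) / (4) = -0.250
Iteration 2:
  α = (0 - (2)·-0.250) / (3) = 0.167
  β = (-1 - (2)·0.000) / (4) = -0.250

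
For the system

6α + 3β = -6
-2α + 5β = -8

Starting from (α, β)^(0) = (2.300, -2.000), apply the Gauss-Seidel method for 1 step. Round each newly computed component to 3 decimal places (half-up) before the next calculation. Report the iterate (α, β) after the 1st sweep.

(0.000, -1.600)

Iteration 1:
  α = (-6 - (3)·-2.000) / (6) = 0.000
  β = (-8 - (-2)·0.000) / (5) = -1.600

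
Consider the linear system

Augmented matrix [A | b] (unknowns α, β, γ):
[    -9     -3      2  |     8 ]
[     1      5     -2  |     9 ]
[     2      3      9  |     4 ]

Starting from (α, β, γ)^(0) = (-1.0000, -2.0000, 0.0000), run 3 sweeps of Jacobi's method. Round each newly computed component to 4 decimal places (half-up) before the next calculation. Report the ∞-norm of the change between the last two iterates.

Iteration 1:
  α = (8 - (-3)·-2.0000 - (2)·0.0000) / (-9) = -0.2222
  β = (9 - (1)·-1.0000 - (-2)·0.0000) / (5) = 2.0000
  γ = (4 - (2)·-1.0000 - (3)·-2.0000) / (9) = 1.3333
Iteration 2:
  α = (8 - (-3)·2.0000 - (2)·1.3333) / (-9) = -1.2593
  β = (9 - (1)·-0.2222 - (-2)·1.3333) / (5) = 2.3778
  γ = (4 - (2)·-0.2222 - (3)·2.0000) / (9) = -0.1728
Iteration 3:
  α = (8 - (-3)·2.3778 - (2)·-0.1728) / (-9) = -1.7199
  β = (9 - (1)·-1.2593 - (-2)·-0.1728) / (5) = 1.9827
  γ = (4 - (2)·-1.2593 - (3)·2.3778) / (9) = -0.0683
Change: (-0.4606, -0.3951, 0.1045) → max |·| = 0.4606

0.4606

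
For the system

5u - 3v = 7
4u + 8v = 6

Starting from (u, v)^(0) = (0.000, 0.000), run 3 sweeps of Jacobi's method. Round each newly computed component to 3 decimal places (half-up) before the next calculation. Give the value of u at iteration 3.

Iteration 1:
  u = (7 - (-3)·0.000) / (5) = 1.400
  v = (6 - (4)·0.000) / (8) = 0.750
Iteration 2:
  u = (7 - (-3)·0.750) / (5) = 1.850
  v = (6 - (4)·1.400) / (8) = 0.050
Iteration 3:
  u = (7 - (-3)·0.050) / (5) = 1.430
  v = (6 - (4)·1.850) / (8) = -0.175

1.430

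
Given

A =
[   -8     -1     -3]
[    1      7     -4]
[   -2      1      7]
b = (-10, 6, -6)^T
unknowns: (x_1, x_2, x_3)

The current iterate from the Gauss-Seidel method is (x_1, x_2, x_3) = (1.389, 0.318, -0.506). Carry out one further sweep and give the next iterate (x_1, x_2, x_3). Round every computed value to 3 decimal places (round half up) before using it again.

(1.400, 0.368, -0.510)

One sweep:
  x_1 = (-10 - (-1)·0.318 - (-3)·-0.506) / (-8) = 1.400
  x_2 = (6 - (1)·1.400 - (-4)·-0.506) / (7) = 0.368
  x_3 = (-6 - (-2)·1.400 - (1)·0.368) / (7) = -0.510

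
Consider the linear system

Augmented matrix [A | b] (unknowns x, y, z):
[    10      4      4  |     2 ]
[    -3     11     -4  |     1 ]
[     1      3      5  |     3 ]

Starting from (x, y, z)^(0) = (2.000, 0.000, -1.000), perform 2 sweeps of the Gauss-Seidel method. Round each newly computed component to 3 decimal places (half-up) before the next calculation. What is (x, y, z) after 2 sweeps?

(0.026, 0.296, 0.417)

Iteration 1:
  x = (2 - (4)·0.000 - (4)·-1.000) / (10) = 0.600
  y = (1 - (-3)·0.600 - (-4)·-1.000) / (11) = -0.109
  z = (3 - (1)·0.600 - (3)·-0.109) / (5) = 0.545
Iteration 2:
  x = (2 - (4)·-0.109 - (4)·0.545) / (10) = 0.026
  y = (1 - (-3)·0.026 - (-4)·0.545) / (11) = 0.296
  z = (3 - (1)·0.026 - (3)·0.296) / (5) = 0.417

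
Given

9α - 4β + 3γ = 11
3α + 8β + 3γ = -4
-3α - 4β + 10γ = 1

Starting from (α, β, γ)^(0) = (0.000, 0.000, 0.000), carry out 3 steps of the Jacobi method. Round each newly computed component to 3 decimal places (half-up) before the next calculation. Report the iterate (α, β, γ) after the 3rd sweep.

(0.691, -0.963, -0.008)

Iteration 1:
  α = (11 - (-4)·0.000 - (3)·0.000) / (9) = 1.222
  β = (-4 - (3)·0.000 - (3)·0.000) / (8) = -0.500
  γ = (1 - (-3)·0.000 - (-4)·0.000) / (10) = 0.100
Iteration 2:
  α = (11 - (-4)·-0.500 - (3)·0.100) / (9) = 0.967
  β = (-4 - (3)·1.222 - (3)·0.100) / (8) = -0.996
  γ = (1 - (-3)·1.222 - (-4)·-0.500) / (10) = 0.267
Iteration 3:
  α = (11 - (-4)·-0.996 - (3)·0.267) / (9) = 0.691
  β = (-4 - (3)·0.967 - (3)·0.267) / (8) = -0.963
  γ = (1 - (-3)·0.967 - (-4)·-0.996) / (10) = -0.008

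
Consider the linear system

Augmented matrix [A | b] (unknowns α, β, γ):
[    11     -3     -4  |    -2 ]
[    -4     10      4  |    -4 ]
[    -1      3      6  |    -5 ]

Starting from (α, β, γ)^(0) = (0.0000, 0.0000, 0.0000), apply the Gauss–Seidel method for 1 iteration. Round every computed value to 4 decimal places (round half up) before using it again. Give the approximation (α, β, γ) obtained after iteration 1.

(-0.1818, -0.4727, -0.6273)

Iteration 1:
  α = (-2 - (-3)·0.0000 - (-4)·0.0000) / (11) = -0.1818
  β = (-4 - (-4)·-0.1818 - (4)·0.0000) / (10) = -0.4727
  γ = (-5 - (-1)·-0.1818 - (3)·-0.4727) / (6) = -0.6273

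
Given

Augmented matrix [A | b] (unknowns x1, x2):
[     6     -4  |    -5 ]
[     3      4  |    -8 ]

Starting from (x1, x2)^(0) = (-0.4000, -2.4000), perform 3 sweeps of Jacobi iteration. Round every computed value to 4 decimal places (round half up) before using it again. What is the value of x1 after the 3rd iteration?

Iteration 1:
  x1 = (-5 - (-4)·-2.4000) / (6) = -2.4333
  x2 = (-8 - (3)·-0.4000) / (4) = -1.7000
Iteration 2:
  x1 = (-5 - (-4)·-1.7000) / (6) = -1.9667
  x2 = (-8 - (3)·-2.4333) / (4) = -0.1750
Iteration 3:
  x1 = (-5 - (-4)·-0.1750) / (6) = -0.9500
  x2 = (-8 - (3)·-1.9667) / (4) = -0.5250

-0.9500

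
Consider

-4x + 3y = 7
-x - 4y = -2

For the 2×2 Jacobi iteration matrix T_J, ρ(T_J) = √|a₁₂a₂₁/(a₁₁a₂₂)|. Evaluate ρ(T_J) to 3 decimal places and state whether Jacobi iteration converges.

a₁₂a₂₁/(a₁₁a₂₂) = (3)·(-1) / ((-4)·(-4)) = -0.187500
ρ = √|-0.187500| = √0.187500 = 0.433
ρ < 1, so Jacobi converges

0.433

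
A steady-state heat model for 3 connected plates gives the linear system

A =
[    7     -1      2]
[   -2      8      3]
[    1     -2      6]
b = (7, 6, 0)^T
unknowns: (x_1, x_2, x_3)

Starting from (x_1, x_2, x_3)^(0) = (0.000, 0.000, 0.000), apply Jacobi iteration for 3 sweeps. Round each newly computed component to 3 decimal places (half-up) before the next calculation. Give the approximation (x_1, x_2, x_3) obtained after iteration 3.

Iteration 1:
  x_1 = (7 - (-1)·0.000 - (2)·0.000) / (7) = 1.000
  x_2 = (6 - (-2)·0.000 - (3)·0.000) / (8) = 0.750
  x_3 = (0 - (1)·0.000 - (-2)·0.000) / (6) = 0.000
Iteration 2:
  x_1 = (7 - (-1)·0.750 - (2)·0.000) / (7) = 1.107
  x_2 = (6 - (-2)·1.000 - (3)·0.000) / (8) = 1.000
  x_3 = (0 - (1)·1.000 - (-2)·0.750) / (6) = 0.083
Iteration 3:
  x_1 = (7 - (-1)·1.000 - (2)·0.083) / (7) = 1.119
  x_2 = (6 - (-2)·1.107 - (3)·0.083) / (8) = 0.996
  x_3 = (0 - (1)·1.107 - (-2)·1.000) / (6) = 0.149

(1.119, 0.996, 0.149)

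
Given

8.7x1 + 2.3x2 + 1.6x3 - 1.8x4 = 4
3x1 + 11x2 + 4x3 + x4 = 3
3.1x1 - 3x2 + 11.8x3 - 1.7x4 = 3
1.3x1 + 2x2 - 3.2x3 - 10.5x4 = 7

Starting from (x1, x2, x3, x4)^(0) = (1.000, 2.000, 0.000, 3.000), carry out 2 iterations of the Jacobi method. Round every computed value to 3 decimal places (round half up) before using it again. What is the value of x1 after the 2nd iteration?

Iteration 1:
  x1 = (4 - (2.3)·2.000 - (1.6)·0.000 - (-1.8)·3.000) / (8.7) = 0.552
  x2 = (3 - (3)·1.000 - (4)·0.000 - (1)·3.000) / (11) = -0.273
  x3 = (3 - (3.1)·1.000 - (-3)·2.000 - (-1.7)·3.000) / (11.8) = 0.932
  x4 = (7 - (1.3)·1.000 - (2)·2.000 - (-3.2)·0.000) / (-10.5) = -0.162
Iteration 2:
  x1 = (4 - (2.3)·-0.273 - (1.6)·0.932 - (-1.8)·-0.162) / (8.7) = 0.327
  x2 = (3 - (3)·0.552 - (4)·0.932 - (1)·-0.162) / (11) = -0.202
  x3 = (3 - (3.1)·0.552 - (-3)·-0.273 - (-1.7)·-0.162) / (11.8) = 0.016
  x4 = (7 - (1.3)·0.552 - (2)·-0.273 - (-3.2)·0.932) / (-10.5) = -0.934

0.327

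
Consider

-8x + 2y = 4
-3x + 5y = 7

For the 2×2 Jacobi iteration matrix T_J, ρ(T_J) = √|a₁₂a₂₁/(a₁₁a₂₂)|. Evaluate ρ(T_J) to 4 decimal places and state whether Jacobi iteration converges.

a₁₂a₂₁/(a₁₁a₂₂) = (2)·(-3) / ((-8)·(5)) = 0.150000
ρ = √|0.150000| = √0.150000 = 0.3873
ρ < 1, so Jacobi converges

0.3873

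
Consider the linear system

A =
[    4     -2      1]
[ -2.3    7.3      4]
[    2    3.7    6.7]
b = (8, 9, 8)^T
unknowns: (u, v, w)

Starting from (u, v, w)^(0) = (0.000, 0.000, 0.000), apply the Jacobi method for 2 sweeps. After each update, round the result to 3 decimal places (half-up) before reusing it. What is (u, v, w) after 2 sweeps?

(2.318, 1.209, -0.084)

Iteration 1:
  u = (8 - (-2)·0.000 - (1)·0.000) / (4) = 2.000
  v = (9 - (-2.3)·0.000 - (4)·0.000) / (7.3) = 1.233
  w = (8 - (2)·0.000 - (3.7)·0.000) / (6.7) = 1.194
Iteration 2:
  u = (8 - (-2)·1.233 - (1)·1.194) / (4) = 2.318
  v = (9 - (-2.3)·2.000 - (4)·1.194) / (7.3) = 1.209
  w = (8 - (2)·2.000 - (3.7)·1.233) / (6.7) = -0.084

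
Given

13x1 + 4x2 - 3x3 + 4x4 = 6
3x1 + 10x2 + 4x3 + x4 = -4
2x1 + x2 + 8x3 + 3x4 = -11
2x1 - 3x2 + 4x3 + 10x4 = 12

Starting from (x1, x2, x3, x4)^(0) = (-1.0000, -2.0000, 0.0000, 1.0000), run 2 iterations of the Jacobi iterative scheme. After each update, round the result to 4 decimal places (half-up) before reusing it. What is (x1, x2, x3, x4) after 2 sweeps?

(-0.0115, -0.2108, -1.8423, 1.4862)

Iteration 1:
  x1 = (6 - (4)·-2.0000 - (-3)·0.0000 - (4)·1.0000) / (13) = 0.7692
  x2 = (-4 - (3)·-1.0000 - (4)·0.0000 - (1)·1.0000) / (10) = -0.2000
  x3 = (-11 - (2)·-1.0000 - (1)·-2.0000 - (3)·1.0000) / (8) = -1.2500
  x4 = (12 - (2)·-1.0000 - (-3)·-2.0000 - (4)·0.0000) / (10) = 0.8000
Iteration 2:
  x1 = (6 - (4)·-0.2000 - (-3)·-1.2500 - (4)·0.8000) / (13) = -0.0115
  x2 = (-4 - (3)·0.7692 - (4)·-1.2500 - (1)·0.8000) / (10) = -0.2108
  x3 = (-11 - (2)·0.7692 - (1)·-0.2000 - (3)·0.8000) / (8) = -1.8423
  x4 = (12 - (2)·0.7692 - (-3)·-0.2000 - (4)·-1.2500) / (10) = 1.4862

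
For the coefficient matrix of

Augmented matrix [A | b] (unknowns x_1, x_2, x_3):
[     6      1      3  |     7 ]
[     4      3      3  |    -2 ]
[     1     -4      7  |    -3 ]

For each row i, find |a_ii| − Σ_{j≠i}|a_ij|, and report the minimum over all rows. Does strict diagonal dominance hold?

-4

row 1: |6| − (1+3) = 2
row 2: |3| − (4+3) = -4
row 3: |7| − (1+4) = 2
minimum over rows = -4 → not strictly diagonally dominant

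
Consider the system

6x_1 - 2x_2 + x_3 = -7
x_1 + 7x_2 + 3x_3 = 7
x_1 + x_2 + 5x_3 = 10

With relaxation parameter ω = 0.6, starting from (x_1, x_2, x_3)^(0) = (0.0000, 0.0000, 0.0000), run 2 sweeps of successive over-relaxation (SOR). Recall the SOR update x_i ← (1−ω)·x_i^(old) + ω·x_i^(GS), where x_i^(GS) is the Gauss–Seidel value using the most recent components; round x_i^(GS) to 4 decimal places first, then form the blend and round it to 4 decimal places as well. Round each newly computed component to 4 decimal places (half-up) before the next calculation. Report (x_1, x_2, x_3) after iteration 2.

Iteration 1:
  x_1: GS value = (-7 - (-2)·0.0000 - (1)·0.0000) / (6) = -1.1667;  x_1 ← (1−ω)·0.0000 + ω·-1.1667 = -0.7000
  x_2: GS value = (7 - (1)·-0.7000 - (3)·0.0000) / (7) = 1.1000;  x_2 ← (1−ω)·0.0000 + ω·1.1000 = 0.6600
  x_3: GS value = (10 - (1)·-0.7000 - (1)·0.6600) / (5) = 2.0080;  x_3 ← (1−ω)·0.0000 + ω·2.0080 = 1.2048
Iteration 2:
  x_1: GS value = (-7 - (-2)·0.6600 - (1)·1.2048) / (6) = -1.1475;  x_1 ← (1−ω)·-0.7000 + ω·-1.1475 = -0.9685
  x_2: GS value = (7 - (1)·-0.9685 - (3)·1.2048) / (7) = 0.6220;  x_2 ← (1−ω)·0.6600 + ω·0.6220 = 0.6372
  x_3: GS value = (10 - (1)·-0.9685 - (1)·0.6372) / (5) = 2.0663;  x_3 ← (1−ω)·1.2048 + ω·2.0663 = 1.7217

(-0.9685, 0.6372, 1.7217)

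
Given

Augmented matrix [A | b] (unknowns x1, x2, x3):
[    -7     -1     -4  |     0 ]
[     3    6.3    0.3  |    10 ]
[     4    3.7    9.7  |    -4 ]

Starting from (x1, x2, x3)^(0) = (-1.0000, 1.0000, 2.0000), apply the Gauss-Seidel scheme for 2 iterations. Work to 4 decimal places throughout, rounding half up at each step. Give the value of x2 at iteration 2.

1.5767

Iteration 1:
  x1 = (0 - (-1)·1.0000 - (-4)·2.0000) / (-7) = -1.2857
  x2 = (10 - (3)·-1.2857 - (0.3)·2.0000) / (6.3) = 2.1043
  x3 = (-4 - (4)·-1.2857 - (3.7)·2.1043) / (9.7) = -0.6849
Iteration 2:
  x1 = (0 - (-1)·2.1043 - (-4)·-0.6849) / (-7) = 0.0908
  x2 = (10 - (3)·0.0908 - (0.3)·-0.6849) / (6.3) = 1.5767
  x3 = (-4 - (4)·0.0908 - (3.7)·1.5767) / (9.7) = -1.0512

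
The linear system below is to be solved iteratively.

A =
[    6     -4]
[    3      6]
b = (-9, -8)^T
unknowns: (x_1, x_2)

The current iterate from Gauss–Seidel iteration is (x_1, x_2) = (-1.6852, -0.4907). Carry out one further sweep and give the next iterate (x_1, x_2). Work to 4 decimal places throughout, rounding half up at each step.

(-1.8271, -0.4198)

One sweep:
  x_1 = (-9 - (-4)·-0.4907) / (6) = -1.8271
  x_2 = (-8 - (3)·-1.8271) / (6) = -0.4198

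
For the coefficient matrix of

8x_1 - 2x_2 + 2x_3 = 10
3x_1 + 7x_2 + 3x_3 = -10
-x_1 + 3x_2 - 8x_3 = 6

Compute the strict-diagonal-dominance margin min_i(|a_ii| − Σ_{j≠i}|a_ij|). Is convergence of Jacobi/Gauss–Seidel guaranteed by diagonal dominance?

1

row 1: |8| − (2+2) = 4
row 2: |7| − (3+3) = 1
row 3: |-8| − (1+3) = 4
minimum over rows = 1 → strictly diagonally dominant (convergence guaranteed)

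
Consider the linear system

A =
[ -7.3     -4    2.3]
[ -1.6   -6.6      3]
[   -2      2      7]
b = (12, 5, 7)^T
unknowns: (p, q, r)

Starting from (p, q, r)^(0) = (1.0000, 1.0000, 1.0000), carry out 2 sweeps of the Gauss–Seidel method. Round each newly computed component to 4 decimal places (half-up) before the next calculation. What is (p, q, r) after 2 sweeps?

Iteration 1:
  p = (12 - (-4)·1.0000 - (2.3)·1.0000) / (-7.3) = -1.8767
  q = (5 - (-1.6)·-1.8767 - (3)·1.0000) / (-6.6) = 0.1519
  r = (7 - (-2)·-1.8767 - (2)·0.1519) / (7) = 0.4204
Iteration 2:
  p = (12 - (-4)·0.1519 - (2.3)·0.4204) / (-7.3) = -1.5946
  q = (5 - (-1.6)·-1.5946 - (3)·0.4204) / (-6.6) = -0.1799
  r = (7 - (-2)·-1.5946 - (2)·-0.1799) / (7) = 0.5958

(-1.5946, -0.1799, 0.5958)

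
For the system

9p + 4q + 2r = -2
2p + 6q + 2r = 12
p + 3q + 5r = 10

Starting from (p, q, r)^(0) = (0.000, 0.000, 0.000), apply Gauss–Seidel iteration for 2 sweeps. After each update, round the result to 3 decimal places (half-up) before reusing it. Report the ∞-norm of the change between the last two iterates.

1.100

Iteration 1:
  p = (-2 - (4)·0.000 - (2)·0.000) / (9) = -0.222
  q = (12 - (2)·-0.222 - (2)·0.000) / (6) = 2.074
  r = (10 - (1)·-0.222 - (3)·2.074) / (5) = 0.800
Iteration 2:
  p = (-2 - (4)·2.074 - (2)·0.800) / (9) = -1.322
  q = (12 - (2)·-1.322 - (2)·0.800) / (6) = 2.174
  r = (10 - (1)·-1.322 - (3)·2.174) / (5) = 0.960
Change: (-1.100, 0.100, 0.160) → max |·| = 1.100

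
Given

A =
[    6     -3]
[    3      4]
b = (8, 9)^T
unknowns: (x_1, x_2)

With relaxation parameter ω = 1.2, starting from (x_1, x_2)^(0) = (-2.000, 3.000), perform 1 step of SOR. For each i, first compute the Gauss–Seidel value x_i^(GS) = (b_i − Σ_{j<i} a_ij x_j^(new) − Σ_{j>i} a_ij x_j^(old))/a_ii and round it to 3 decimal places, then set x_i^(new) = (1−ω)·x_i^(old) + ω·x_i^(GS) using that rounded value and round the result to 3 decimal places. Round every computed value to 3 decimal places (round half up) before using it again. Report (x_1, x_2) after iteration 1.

(3.800, -1.320)

Iteration 1:
  x_1: GS value = (8 - (-3)·3.000) / (6) = 2.833;  x_1 ← (1−ω)·-2.000 + ω·2.833 = 3.800
  x_2: GS value = (9 - (3)·3.800) / (4) = -0.600;  x_2 ← (1−ω)·3.000 + ω·-0.600 = -1.320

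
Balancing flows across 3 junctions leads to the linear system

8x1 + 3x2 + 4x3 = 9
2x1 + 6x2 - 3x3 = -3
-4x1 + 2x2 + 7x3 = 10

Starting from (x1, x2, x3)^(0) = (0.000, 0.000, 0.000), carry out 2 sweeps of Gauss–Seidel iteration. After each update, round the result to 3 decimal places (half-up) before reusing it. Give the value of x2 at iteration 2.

Iteration 1:
  x1 = (9 - (3)·0.000 - (4)·0.000) / (8) = 1.125
  x2 = (-3 - (2)·1.125 - (-3)·0.000) / (6) = -0.875
  x3 = (10 - (-4)·1.125 - (2)·-0.875) / (7) = 2.321
Iteration 2:
  x1 = (9 - (3)·-0.875 - (4)·2.321) / (8) = 0.293
  x2 = (-3 - (2)·0.293 - (-3)·2.321) / (6) = 0.563
  x3 = (10 - (-4)·0.293 - (2)·0.563) / (7) = 1.435

0.563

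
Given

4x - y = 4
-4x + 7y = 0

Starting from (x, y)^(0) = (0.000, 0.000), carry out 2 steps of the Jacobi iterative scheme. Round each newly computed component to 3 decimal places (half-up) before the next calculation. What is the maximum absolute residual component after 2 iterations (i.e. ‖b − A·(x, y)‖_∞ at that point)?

0.571

Iteration 1:
  x = (4 - (-1)·0.000) / (4) = 1.000
  y = (0 - (-4)·0.000) / (7) = 0.000
Iteration 2:
  x = (4 - (-1)·0.000) / (4) = 1.000
  y = (0 - (-4)·1.000) / (7) = 0.571
Residual b − A·x = (0.571, 0.003); ∞-norm = 0.571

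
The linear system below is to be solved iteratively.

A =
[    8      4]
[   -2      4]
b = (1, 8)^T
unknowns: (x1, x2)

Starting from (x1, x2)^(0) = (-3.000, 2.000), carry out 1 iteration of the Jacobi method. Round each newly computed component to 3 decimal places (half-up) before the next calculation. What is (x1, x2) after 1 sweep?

Iteration 1:
  x1 = (1 - (4)·2.000) / (8) = -0.875
  x2 = (8 - (-2)·-3.000) / (4) = 0.500

(-0.875, 0.500)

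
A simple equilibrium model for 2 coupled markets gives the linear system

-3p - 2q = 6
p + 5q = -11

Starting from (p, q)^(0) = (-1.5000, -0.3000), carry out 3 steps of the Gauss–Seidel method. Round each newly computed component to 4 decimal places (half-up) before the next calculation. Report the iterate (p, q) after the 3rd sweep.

Iteration 1:
  p = (6 - (-2)·-0.3000) / (-3) = -1.8000
  q = (-11 - (1)·-1.8000) / (5) = -1.8400
Iteration 2:
  p = (6 - (-2)·-1.8400) / (-3) = -0.7733
  q = (-11 - (1)·-0.7733) / (5) = -2.0453
Iteration 3:
  p = (6 - (-2)·-2.0453) / (-3) = -0.6365
  q = (-11 - (1)·-0.6365) / (5) = -2.0727

(-0.6365, -2.0727)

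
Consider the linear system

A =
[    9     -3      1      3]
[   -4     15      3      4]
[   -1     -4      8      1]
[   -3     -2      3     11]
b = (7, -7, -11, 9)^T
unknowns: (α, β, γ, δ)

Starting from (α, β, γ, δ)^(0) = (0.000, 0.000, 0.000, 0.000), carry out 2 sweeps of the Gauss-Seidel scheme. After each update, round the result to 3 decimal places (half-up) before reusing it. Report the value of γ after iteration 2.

-1.719

Iteration 1:
  α = (7 - (-3)·0.000 - (1)·0.000 - (3)·0.000) / (9) = 0.778
  β = (-7 - (-4)·0.778 - (3)·0.000 - (4)·0.000) / (15) = -0.259
  γ = (-11 - (-1)·0.778 - (-4)·-0.259 - (1)·0.000) / (8) = -1.407
  δ = (9 - (-3)·0.778 - (-2)·-0.259 - (3)·-1.407) / (11) = 1.367
Iteration 2:
  α = (7 - (-3)·-0.259 - (1)·-1.407 - (3)·1.367) / (9) = 0.392
  β = (-7 - (-4)·0.392 - (3)·-1.407 - (4)·1.367) / (15) = -0.445
  γ = (-11 - (-1)·0.392 - (-4)·-0.445 - (1)·1.367) / (8) = -1.719
  δ = (9 - (-3)·0.392 - (-2)·-0.445 - (3)·-1.719) / (11) = 1.313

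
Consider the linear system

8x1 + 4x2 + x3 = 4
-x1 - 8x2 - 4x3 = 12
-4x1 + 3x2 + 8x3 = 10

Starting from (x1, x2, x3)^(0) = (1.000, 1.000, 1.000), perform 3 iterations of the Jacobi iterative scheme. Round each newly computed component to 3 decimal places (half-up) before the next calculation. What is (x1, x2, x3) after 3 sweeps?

Iteration 1:
  x1 = (4 - (4)·1.000 - (1)·1.000) / (8) = -0.125
  x2 = (12 - (-1)·1.000 - (-4)·1.000) / (-8) = -2.125
  x3 = (10 - (-4)·1.000 - (3)·1.000) / (8) = 1.375
Iteration 2:
  x1 = (4 - (4)·-2.125 - (1)·1.375) / (8) = 1.391
  x2 = (12 - (-1)·-0.125 - (-4)·1.375) / (-8) = -2.172
  x3 = (10 - (-4)·-0.125 - (3)·-2.125) / (8) = 1.984
Iteration 3:
  x1 = (4 - (4)·-2.172 - (1)·1.984) / (8) = 1.338
  x2 = (12 - (-1)·1.391 - (-4)·1.984) / (-8) = -2.666
  x3 = (10 - (-4)·1.391 - (3)·-2.172) / (8) = 2.760

(1.338, -2.666, 2.760)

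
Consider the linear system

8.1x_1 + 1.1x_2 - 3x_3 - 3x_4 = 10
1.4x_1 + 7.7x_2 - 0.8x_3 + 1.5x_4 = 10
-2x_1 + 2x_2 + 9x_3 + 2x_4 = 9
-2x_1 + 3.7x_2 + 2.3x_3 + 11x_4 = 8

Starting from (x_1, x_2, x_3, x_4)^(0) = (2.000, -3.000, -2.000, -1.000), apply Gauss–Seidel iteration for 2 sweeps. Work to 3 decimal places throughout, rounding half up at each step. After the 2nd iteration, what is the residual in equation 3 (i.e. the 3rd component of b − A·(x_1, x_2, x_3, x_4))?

-0.445

Iteration 1:
  x_1 = (10 - (1.1)·-3.000 - (-3)·-2.000 - (-3)·-1.000) / (8.1) = 0.531
  x_2 = (10 - (1.4)·0.531 - (-0.8)·-2.000 - (1.5)·-1.000) / (7.7) = 1.189
  x_3 = (9 - (-2)·0.531 - (2)·1.189 - (2)·-1.000) / (9) = 1.076
  x_4 = (8 - (-2)·0.531 - (3.7)·1.189 - (2.3)·1.076) / (11) = 0.199
Iteration 2:
  x_1 = (10 - (1.1)·1.189 - (-3)·1.076 - (-3)·0.199) / (8.1) = 1.545
  x_2 = (10 - (1.4)·1.545 - (-0.8)·1.076 - (1.5)·0.199) / (7.7) = 1.091
  x_3 = (9 - (-2)·1.545 - (2)·1.091 - (2)·0.199) / (9) = 1.057
  x_4 = (8 - (-2)·1.545 - (3.7)·1.091 - (2.3)·1.057) / (11) = 0.420
Residual b − A·x = (0.716, -0.348, -0.445, 0.002)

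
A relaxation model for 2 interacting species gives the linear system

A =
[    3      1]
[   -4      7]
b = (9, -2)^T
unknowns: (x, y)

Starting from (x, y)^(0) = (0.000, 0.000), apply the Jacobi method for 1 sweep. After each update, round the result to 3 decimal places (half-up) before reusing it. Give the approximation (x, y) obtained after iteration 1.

Iteration 1:
  x = (9 - (1)·0.000) / (3) = 3.000
  y = (-2 - (-4)·0.000) / (7) = -0.286

(3.000, -0.286)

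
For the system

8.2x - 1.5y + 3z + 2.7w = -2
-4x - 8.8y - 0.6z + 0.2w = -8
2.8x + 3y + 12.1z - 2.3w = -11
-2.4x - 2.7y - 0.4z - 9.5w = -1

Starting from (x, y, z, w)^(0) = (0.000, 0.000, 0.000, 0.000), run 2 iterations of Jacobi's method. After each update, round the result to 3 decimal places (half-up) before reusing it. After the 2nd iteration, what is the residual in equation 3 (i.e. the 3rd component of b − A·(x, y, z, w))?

-2.188

Iteration 1:
  x = (-2 - (-1.5)·0.000 - (3)·0.000 - (2.7)·0.000) / (8.2) = -0.244
  y = (-8 - (-4)·0.000 - (-0.6)·0.000 - (0.2)·0.000) / (-8.8) = 0.909
  z = (-11 - (2.8)·0.000 - (3)·0.000 - (-2.3)·0.000) / (12.1) = -0.909
  w = (-1 - (-2.4)·0.000 - (-2.7)·0.000 - (-0.4)·0.000) / (-9.5) = 0.105
Iteration 2:
  x = (-2 - (-1.5)·0.909 - (3)·-0.909 - (2.7)·0.105) / (8.2) = 0.220
  y = (-8 - (-4)·-0.244 - (-0.6)·-0.909 - (0.2)·0.105) / (-8.8) = 1.084
  z = (-11 - (2.8)·-0.244 - (3)·0.909 - (-2.3)·0.105) / (12.1) = -1.058
  w = (-1 - (-2.4)·-0.244 - (-2.7)·0.909 - (-0.4)·-0.909) / (-9.5) = -0.053
Residual b − A·x = (1.139, 1.795, -2.188, 1.528)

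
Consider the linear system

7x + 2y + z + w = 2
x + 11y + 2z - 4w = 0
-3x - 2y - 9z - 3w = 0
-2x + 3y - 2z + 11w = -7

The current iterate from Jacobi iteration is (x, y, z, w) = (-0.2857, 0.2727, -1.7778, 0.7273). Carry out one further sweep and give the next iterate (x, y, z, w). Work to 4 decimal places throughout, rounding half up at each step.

One sweep:
  x = (2 - (2)·0.2727 - (1)·-1.7778 - (1)·0.7273) / (7) = 0.3579
  y = (0 - (1)·-0.2857 - (2)·-1.7778 - (-4)·0.7273) / (11) = 0.6137
  z = (0 - (-3)·-0.2857 - (-2)·0.2727 - (-3)·0.7273) / (-9) = -0.2078
  w = (-7 - (-2)·-0.2857 - (3)·0.2727 - (-2)·-1.7778) / (11) = -1.0859

(0.3579, 0.6137, -0.2078, -1.0859)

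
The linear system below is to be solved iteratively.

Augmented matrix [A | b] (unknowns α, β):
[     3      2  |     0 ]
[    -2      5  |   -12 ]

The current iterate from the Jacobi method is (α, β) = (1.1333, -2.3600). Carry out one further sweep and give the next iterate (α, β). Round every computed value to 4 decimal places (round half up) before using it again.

(1.5733, -1.9467)

One sweep:
  α = (0 - (2)·-2.3600) / (3) = 1.5733
  β = (-12 - (-2)·1.1333) / (5) = -1.9467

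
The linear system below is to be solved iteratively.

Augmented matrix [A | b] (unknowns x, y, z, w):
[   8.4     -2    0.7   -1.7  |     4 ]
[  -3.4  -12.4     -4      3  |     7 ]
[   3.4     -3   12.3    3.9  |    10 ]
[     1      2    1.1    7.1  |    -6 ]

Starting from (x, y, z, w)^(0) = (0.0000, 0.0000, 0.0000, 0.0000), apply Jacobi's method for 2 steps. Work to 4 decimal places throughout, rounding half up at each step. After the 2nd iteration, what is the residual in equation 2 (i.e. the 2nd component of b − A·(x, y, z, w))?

Iteration 1:
  x = (4 - (-2)·0.0000 - (0.7)·0.0000 - (-1.7)·0.0000) / (8.4) = 0.4762
  y = (7 - (-3.4)·0.0000 - (-4)·0.0000 - (3)·0.0000) / (-12.4) = -0.5645
  z = (10 - (3.4)·0.0000 - (-3)·0.0000 - (3.9)·0.0000) / (12.3) = 0.8130
  w = (-6 - (1)·0.0000 - (2)·0.0000 - (1.1)·0.0000) / (7.1) = -0.8451
Iteration 2:
  x = (4 - (-2)·-0.5645 - (0.7)·0.8130 - (-1.7)·-0.8451) / (8.4) = 0.1030
  y = (7 - (-3.4)·0.4762 - (-4)·0.8130 - (3)·-0.8451) / (-12.4) = -1.1618
  z = (10 - (3.4)·0.4762 - (-3)·-0.5645 - (3.9)·-0.8451) / (12.3) = 0.8117
  w = (-6 - (1)·0.4762 - (2)·-0.5645 - (1.1)·0.8130) / (7.1) = -0.8791
Residual b − A·x = (-1.2515, -1.1720, -0.3910, 1.5693)

-1.1720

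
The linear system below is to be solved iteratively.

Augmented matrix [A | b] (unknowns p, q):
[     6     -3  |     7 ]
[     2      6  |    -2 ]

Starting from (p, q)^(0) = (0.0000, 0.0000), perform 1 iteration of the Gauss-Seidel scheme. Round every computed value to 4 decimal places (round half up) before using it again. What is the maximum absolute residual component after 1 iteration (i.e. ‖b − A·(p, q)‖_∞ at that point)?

Iteration 1:
  p = (7 - (-3)·0.0000) / (6) = 1.1667
  q = (-2 - (2)·1.1667) / (6) = -0.7222
Residual b − A·x = (-2.1668, -0.0002); ∞-norm = 2.1668

2.1668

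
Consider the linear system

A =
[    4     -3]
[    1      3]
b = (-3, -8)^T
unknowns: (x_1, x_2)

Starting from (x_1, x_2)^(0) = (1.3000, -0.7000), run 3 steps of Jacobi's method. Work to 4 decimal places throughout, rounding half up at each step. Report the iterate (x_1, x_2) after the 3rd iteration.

Iteration 1:
  x_1 = (-3 - (-3)·-0.7000) / (4) = -1.2750
  x_2 = (-8 - (1)·1.3000) / (3) = -3.1000
Iteration 2:
  x_1 = (-3 - (-3)·-3.1000) / (4) = -3.0750
  x_2 = (-8 - (1)·-1.2750) / (3) = -2.2417
Iteration 3:
  x_1 = (-3 - (-3)·-2.2417) / (4) = -2.4313
  x_2 = (-8 - (1)·-3.0750) / (3) = -1.6417

(-2.4313, -1.6417)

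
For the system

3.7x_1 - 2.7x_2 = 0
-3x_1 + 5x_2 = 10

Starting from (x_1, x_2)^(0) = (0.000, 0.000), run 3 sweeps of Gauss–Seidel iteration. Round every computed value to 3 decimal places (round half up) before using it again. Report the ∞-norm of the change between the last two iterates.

0.639

Iteration 1:
  x_1 = (0 - (-2.7)·0.000) / (3.7) = 0.000
  x_2 = (10 - (-3)·0.000) / (5) = 2.000
Iteration 2:
  x_1 = (0 - (-2.7)·2.000) / (3.7) = 1.459
  x_2 = (10 - (-3)·1.459) / (5) = 2.875
Iteration 3:
  x_1 = (0 - (-2.7)·2.875) / (3.7) = 2.098
  x_2 = (10 - (-3)·2.098) / (5) = 3.259
Change: (0.639, 0.384) → max |·| = 0.639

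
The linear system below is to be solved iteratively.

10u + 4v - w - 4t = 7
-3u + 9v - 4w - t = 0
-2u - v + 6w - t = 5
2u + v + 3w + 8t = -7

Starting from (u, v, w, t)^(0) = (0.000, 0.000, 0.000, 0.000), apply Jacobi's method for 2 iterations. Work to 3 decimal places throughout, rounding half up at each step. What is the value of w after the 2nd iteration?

Iteration 1:
  u = (7 - (4)·0.000 - (-1)·0.000 - (-4)·0.000) / (10) = 0.700
  v = (0 - (-3)·0.000 - (-4)·0.000 - (-1)·0.000) / (9) = 0.000
  w = (5 - (-2)·0.000 - (-1)·0.000 - (-1)·0.000) / (6) = 0.833
  t = (-7 - (2)·0.000 - (1)·0.000 - (3)·0.000) / (8) = -0.875
Iteration 2:
  u = (7 - (4)·0.000 - (-1)·0.833 - (-4)·-0.875) / (10) = 0.433
  v = (0 - (-3)·0.700 - (-4)·0.833 - (-1)·-0.875) / (9) = 0.506
  w = (5 - (-2)·0.700 - (-1)·0.000 - (-1)·-0.875) / (6) = 0.921
  t = (-7 - (2)·0.700 - (1)·0.000 - (3)·0.833) / (8) = -1.362

0.921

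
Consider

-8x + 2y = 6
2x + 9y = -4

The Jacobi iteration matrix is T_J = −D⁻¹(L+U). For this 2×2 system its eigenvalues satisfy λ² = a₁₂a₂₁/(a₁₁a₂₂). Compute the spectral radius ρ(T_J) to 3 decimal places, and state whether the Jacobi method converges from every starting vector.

a₁₂a₂₁/(a₁₁a₂₂) = (2)·(2) / ((-8)·(9)) = -0.055556
ρ = √|-0.055556| = √0.055556 = 0.236
ρ < 1, so Jacobi converges

0.236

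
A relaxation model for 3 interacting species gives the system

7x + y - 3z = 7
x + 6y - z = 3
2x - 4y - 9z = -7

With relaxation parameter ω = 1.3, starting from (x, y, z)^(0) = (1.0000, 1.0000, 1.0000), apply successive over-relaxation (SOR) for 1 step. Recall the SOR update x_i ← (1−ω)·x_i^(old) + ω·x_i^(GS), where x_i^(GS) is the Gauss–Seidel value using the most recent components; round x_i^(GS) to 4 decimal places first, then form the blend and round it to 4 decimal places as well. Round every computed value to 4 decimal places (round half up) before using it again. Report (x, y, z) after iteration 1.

Iteration 1:
  x: GS value = (7 - (1)·1.0000 - (-3)·1.0000) / (7) = 1.2857;  x ← (1−ω)·1.0000 + ω·1.2857 = 1.3714
  y: GS value = (3 - (1)·1.3714 - (-1)·1.0000) / (6) = 0.4381;  y ← (1−ω)·1.0000 + ω·0.4381 = 0.2695
  z: GS value = (-7 - (2)·1.3714 - (-4)·0.2695) / (-9) = 0.9628;  z ← (1−ω)·1.0000 + ω·0.9628 = 0.9516

(1.3714, 0.2695, 0.9516)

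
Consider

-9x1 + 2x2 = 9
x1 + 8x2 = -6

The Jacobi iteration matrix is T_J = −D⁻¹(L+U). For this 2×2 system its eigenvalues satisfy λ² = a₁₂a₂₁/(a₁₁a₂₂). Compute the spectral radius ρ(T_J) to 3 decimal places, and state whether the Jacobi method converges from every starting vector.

0.167

a₁₂a₂₁/(a₁₁a₂₂) = (2)·(1) / ((-9)·(8)) = -0.027778
ρ = √|-0.027778| = √0.027778 = 0.167
ρ < 1, so Jacobi converges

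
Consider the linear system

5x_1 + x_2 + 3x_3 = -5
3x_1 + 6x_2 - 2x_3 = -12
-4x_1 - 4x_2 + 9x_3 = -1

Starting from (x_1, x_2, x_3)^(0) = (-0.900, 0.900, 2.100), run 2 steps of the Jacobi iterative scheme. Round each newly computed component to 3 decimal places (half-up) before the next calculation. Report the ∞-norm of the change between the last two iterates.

Iteration 1:
  x_1 = (-5 - (1)·0.900 - (3)·2.100) / (5) = -2.440
  x_2 = (-12 - (3)·-0.900 - (-2)·2.100) / (6) = -0.850
  x_3 = (-1 - (-4)·-0.900 - (-4)·0.900) / (9) = -0.111
Iteration 2:
  x_1 = (-5 - (1)·-0.850 - (3)·-0.111) / (5) = -0.763
  x_2 = (-12 - (3)·-2.440 - (-2)·-0.111) / (6) = -0.817
  x_3 = (-1 - (-4)·-2.440 - (-4)·-0.850) / (9) = -1.573
Change: (1.677, 0.033, -1.462) → max |·| = 1.677

1.677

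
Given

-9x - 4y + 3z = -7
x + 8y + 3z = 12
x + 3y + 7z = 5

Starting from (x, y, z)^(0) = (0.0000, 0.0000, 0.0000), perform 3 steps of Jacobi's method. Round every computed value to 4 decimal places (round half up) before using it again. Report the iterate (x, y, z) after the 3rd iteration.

Iteration 1:
  x = (-7 - (-4)·0.0000 - (3)·0.0000) / (-9) = 0.7778
  y = (12 - (1)·0.0000 - (3)·0.0000) / (8) = 1.5000
  z = (5 - (1)·0.0000 - (3)·0.0000) / (7) = 0.7143
Iteration 2:
  x = (-7 - (-4)·1.5000 - (3)·0.7143) / (-9) = 0.3492
  y = (12 - (1)·0.7778 - (3)·0.7143) / (8) = 1.1349
  z = (5 - (1)·0.7778 - (3)·1.5000) / (7) = -0.0397
Iteration 3:
  x = (-7 - (-4)·1.1349 - (3)·-0.0397) / (-9) = 0.2601
  y = (12 - (1)·0.3492 - (3)·-0.0397) / (8) = 1.4712
  z = (5 - (1)·0.3492 - (3)·1.1349) / (7) = 0.1780

(0.2601, 1.4712, 0.1780)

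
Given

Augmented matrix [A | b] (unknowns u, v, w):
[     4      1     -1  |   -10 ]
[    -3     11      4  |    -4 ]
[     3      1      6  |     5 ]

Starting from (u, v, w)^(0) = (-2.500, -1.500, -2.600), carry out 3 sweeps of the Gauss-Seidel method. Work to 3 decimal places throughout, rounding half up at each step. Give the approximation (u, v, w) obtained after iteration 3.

(-1.560, -1.539, 1.870)

Iteration 1:
  u = (-10 - (1)·-1.500 - (-1)·-2.600) / (4) = -2.775
  v = (-4 - (-3)·-2.775 - (4)·-2.600) / (11) = -0.175
  w = (5 - (3)·-2.775 - (1)·-0.175) / (6) = 2.250
Iteration 2:
  u = (-10 - (1)·-0.175 - (-1)·2.250) / (4) = -1.894
  v = (-4 - (-3)·-1.894 - (4)·2.250) / (11) = -1.698
  w = (5 - (3)·-1.894 - (1)·-1.698) / (6) = 2.063
Iteration 3:
  u = (-10 - (1)·-1.698 - (-1)·2.063) / (4) = -1.560
  v = (-4 - (-3)·-1.560 - (4)·2.063) / (11) = -1.539
  w = (5 - (3)·-1.560 - (1)·-1.539) / (6) = 1.870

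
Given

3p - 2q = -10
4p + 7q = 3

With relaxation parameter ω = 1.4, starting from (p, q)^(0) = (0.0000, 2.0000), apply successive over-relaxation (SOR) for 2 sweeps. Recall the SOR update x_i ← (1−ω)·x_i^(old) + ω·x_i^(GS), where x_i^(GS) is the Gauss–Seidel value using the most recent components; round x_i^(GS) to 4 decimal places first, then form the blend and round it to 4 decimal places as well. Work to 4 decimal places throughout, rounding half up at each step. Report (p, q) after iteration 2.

Iteration 1:
  p: GS value = (-10 - (-2)·2.0000) / (3) = -2.0000;  p ← (1−ω)·0.0000 + ω·-2.0000 = -2.8000
  q: GS value = (3 - (4)·-2.8000) / (7) = 2.0286;  q ← (1−ω)·2.0000 + ω·2.0286 = 2.0400
Iteration 2:
  p: GS value = (-10 - (-2)·2.0400) / (3) = -1.9733;  p ← (1−ω)·-2.8000 + ω·-1.9733 = -1.6426
  q: GS value = (3 - (4)·-1.6426) / (7) = 1.3672;  q ← (1−ω)·2.0400 + ω·1.3672 = 1.0981

(-1.6426, 1.0981)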